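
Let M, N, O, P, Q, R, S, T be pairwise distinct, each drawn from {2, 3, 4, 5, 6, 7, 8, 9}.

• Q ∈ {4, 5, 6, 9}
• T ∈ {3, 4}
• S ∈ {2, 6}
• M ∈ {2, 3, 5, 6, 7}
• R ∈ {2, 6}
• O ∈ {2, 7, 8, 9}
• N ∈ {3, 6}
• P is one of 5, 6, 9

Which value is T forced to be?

Among the 8 variables, 8 fits only O (and all 8 values in {2, 3, 4, 5, 6, 7, 8, 9} must be used), so O = 8.
The 7 still-open variables together cover exactly {2, 3, 4, 5, 6, 7, 9} — 7 values for 7 variables — and 7 appears only in M's list, so M = 7.
R and S share exactly the 2 values {2, 6}; by pigeonhole those values go to them, so strike 2, 6 from N, P, Q.
N's domain is down to {3}, so N = 3. So T can't be 3.
So T = 4.

4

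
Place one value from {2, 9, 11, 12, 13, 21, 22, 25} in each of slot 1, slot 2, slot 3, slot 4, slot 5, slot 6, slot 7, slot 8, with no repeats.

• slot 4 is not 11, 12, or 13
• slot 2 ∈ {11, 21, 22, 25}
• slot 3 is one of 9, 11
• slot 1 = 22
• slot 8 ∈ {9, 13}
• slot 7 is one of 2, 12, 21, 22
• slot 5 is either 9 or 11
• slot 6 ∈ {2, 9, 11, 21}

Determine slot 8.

13

slot 1's domain is down to {22}, so slot 1 = 22. Remove 22 from slot 2, slot 4, slot 7.
Among the 7 still-open variables, 12 fits only slot 7 (and all 7 values in {2, 9, 11, 12, 13, 21, 25} must be used), so slot 7 = 12.
The 6 still-open variables together cover exactly {2, 9, 11, 13, 21, 25} — 6 values for 6 variables — and 13 appears only in slot 8's list, so slot 8 = 13.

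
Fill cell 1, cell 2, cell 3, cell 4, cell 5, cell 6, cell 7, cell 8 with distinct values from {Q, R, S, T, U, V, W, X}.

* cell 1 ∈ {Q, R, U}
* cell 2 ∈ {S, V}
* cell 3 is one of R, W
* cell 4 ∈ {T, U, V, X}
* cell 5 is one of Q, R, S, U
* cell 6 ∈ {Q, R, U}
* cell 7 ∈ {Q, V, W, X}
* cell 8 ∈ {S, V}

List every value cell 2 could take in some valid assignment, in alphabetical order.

The 8 variables draw from only 8 values {Q, R, S, T, U, V, W, X}, so each is used; only cell 4 can be T, hence cell 4 = T.
The 7 still-open variables draw from only 7 values {Q, R, S, U, V, W, X}, so each is used; only cell 7 can be X, hence cell 7 = X.
The 6 still-open variables together cover exactly {Q, R, S, U, V, W} — 6 values for 6 variables — and W appears only in cell 3's list, so cell 3 = W.
cell 2 and cell 8 share exactly the 2 values {S, V}; by pigeonhole those values go to them, so strike S, V from cell 5.
No further eliminations apply; cell 2 can still be any of S, V.

S, V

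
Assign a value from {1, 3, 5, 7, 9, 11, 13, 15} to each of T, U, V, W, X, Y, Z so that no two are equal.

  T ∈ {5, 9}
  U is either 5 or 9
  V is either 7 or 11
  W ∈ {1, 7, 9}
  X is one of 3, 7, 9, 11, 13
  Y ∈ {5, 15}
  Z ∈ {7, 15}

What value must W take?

1

T and U share exactly the 2 values {5, 9}; by pigeonhole those values go to them, so strike 5, 9 from W, X, Y.
That leaves Y = 15. So Z can't be 15.
That leaves Z = 7. Remove 7 from V, W, X.
So W = 1.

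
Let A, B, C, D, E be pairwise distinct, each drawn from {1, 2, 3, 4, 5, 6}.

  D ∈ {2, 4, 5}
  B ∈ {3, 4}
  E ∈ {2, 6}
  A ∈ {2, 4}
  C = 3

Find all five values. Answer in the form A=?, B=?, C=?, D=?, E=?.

A=2, B=4, C=3, D=5, E=6

C must be 3 (only option left). Eliminate 3 elsewhere: B.
That leaves B = 4. So A, D can't be 4.
A's domain is down to {2}, so A = 2. Remove 2 from D, E.
D has just one choice, so D = 5.
E must be 6 (only option left).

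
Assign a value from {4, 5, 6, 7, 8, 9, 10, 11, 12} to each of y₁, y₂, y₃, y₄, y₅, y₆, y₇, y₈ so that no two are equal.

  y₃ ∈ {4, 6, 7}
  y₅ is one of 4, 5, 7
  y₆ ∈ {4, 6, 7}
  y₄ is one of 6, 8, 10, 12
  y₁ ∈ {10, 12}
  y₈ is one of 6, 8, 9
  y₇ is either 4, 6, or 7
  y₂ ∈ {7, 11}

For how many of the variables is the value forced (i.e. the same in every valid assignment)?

The 3 variables y₃, y₆, y₇ are confined to {4, 6, 7}, which locks those values in; drop them from y₂, y₄, y₅, y₈.
y₂ has just one choice, so y₂ = 11.
y₅ must be 5 (only option left).
Determined: y₂=11, y₅=5. The other variables each still have more than one consistent value. That makes 2.

2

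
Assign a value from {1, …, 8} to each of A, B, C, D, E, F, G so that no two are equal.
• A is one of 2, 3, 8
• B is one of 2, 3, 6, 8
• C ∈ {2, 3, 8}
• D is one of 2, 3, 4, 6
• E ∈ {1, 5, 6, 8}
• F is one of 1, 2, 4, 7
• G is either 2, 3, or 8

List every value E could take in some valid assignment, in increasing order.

A, C, G share exactly the 3 values {2, 3, 8}; by pigeonhole those values go to them, so strike 2, 3, 8 from B, D, E, F.
B's domain is down to {6}, so B = 6. So D, E can't be 6.
D has just one choice, so D = 4. Remove 4 from F.
No further eliminations apply; E can still be any of 1, 5.

1, 5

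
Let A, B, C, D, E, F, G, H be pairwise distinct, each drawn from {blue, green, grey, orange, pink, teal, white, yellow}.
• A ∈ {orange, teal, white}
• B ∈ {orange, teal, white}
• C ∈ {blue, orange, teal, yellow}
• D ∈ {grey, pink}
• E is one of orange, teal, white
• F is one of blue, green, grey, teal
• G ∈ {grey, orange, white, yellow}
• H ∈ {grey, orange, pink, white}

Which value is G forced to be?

yellow

Among the 8 variables, green fits only F (and all 8 values in {blue, green, grey, orange, pink, teal, white, yellow} must be used), so F = green.
The 7 still-open variables together cover exactly {blue, grey, orange, pink, teal, white, yellow} — 7 values for 7 variables — and blue appears only in C's list, so C = blue.
The 6 still-open variables draw from only 6 values {grey, orange, pink, teal, white, yellow}, so each is used; only G can be yellow, hence G = yellow.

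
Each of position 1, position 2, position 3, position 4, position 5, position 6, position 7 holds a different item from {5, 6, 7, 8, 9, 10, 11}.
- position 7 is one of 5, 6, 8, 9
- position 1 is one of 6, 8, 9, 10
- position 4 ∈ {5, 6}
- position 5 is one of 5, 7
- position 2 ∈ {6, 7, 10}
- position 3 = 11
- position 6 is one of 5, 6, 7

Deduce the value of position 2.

position 3's domain is down to {11}, so position 3 = 11.
The 3 variables position 4, position 5, position 6 are confined to {5, 6, 7}, which locks those values in; drop them from position 1, position 2, position 7.
So position 2 = 10.

10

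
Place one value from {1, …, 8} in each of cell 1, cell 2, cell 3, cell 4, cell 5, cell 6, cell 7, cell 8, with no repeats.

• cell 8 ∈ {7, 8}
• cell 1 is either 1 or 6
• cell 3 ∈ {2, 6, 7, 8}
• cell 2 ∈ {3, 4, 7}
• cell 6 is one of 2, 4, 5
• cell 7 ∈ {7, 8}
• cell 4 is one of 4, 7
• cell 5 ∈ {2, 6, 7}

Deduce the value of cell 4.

Among the 8 variables, 1 fits only cell 1 (and all 8 values in {1, 2, 3, 4, 5, 6, 7, 8} must be used), so cell 1 = 1.
The 7 still-open variables draw from only 7 values {2, 3, 4, 5, 6, 7, 8}, so each is used; only cell 2 can be 3, hence cell 2 = 3.
The 6 still-open variables draw from only 6 values {2, 4, 5, 6, 7, 8}, so each is used; only cell 6 can be 5, hence cell 6 = 5.
The 5 still-open variables together cover exactly {2, 4, 6, 7, 8} — 5 values for 5 variables — and 4 appears only in cell 4's list, so cell 4 = 4.

4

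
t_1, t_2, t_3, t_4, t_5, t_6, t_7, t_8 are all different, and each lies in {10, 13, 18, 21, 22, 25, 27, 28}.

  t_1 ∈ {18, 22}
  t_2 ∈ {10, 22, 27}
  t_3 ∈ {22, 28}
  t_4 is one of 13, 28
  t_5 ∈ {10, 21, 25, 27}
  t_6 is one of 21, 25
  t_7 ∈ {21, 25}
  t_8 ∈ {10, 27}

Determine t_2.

The 8 variables draw from only 8 values {10, 13, 18, 21, 22, 25, 27, 28}, so each is used; only t_4 can be 13, hence t_4 = 13.
The 7 still-open variables draw from only 7 values {10, 18, 21, 22, 25, 27, 28}, so each is used; only t_1 can be 18, hence t_1 = 18.
The 6 still-open variables together cover exactly {10, 21, 22, 25, 27, 28} — 6 values for 6 variables — and 28 appears only in t_3's list, so t_3 = 28.
Among the 5 still-open variables, 22 fits only t_2 (and all 5 values in {10, 21, 22, 25, 27} must be used), so t_2 = 22.

22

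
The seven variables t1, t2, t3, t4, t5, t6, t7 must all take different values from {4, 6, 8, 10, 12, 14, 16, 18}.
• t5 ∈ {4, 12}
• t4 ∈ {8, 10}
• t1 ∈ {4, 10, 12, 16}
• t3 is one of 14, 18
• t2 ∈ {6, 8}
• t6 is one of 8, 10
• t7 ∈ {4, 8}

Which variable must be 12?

t4 and t6 share exactly the 2 values {8, 10}; by pigeonhole those values go to them, so strike 8, 10 from t1, t2, t7.
That leaves t2 = 6.
t7 must be 4 (only option left). Strike 4 from t1, t5.
So 12 goes to t5.

t5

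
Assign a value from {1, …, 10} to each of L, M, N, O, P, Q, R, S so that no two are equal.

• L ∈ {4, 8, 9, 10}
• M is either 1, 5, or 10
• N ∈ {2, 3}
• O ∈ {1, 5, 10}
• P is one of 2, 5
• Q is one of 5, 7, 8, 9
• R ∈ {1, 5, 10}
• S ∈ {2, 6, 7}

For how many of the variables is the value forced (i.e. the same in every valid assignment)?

M, O, R between them cover only {1, 5, 10} — a naked triple. Remove those values from L, P, Q.
P's domain is down to {2}, so P = 2. Remove 2 from N, S.
N's domain is down to {3}, so N = 3.
Determined: N=3, P=2. The other variables each still have more than one consistent value. That makes 2.

2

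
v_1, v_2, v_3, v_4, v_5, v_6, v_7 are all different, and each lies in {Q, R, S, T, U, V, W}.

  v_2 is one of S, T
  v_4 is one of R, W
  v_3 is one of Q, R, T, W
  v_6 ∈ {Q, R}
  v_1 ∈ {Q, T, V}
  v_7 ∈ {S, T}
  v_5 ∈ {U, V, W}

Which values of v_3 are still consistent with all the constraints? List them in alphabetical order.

Q, R, W

The 7 variables together cover exactly {Q, R, S, T, U, V, W} — 7 values for 7 variables — and U appears only in v_5's list, so v_5 = U.
Among the 6 still-open variables, V fits only v_1 (and all 6 values in {Q, R, S, T, V, W} must be used), so v_1 = V.
The 2 variables v_2 and v_7 are confined to {S, T}, which locks those values in; drop them from v_3.
No further eliminations apply; v_3 can still be any of Q, R, W.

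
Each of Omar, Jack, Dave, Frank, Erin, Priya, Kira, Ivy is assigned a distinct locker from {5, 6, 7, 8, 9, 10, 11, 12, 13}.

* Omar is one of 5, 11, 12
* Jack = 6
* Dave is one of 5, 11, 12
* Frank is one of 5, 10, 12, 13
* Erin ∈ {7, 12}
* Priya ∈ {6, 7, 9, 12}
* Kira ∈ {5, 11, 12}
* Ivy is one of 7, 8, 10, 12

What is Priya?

9

Jack has just one choice, so Jack = 6. Remove 6 from Priya.
Omar, Dave, Kira between them cover only {5, 11, 12} — a naked triple. Remove those values from Frank, Erin, Priya, Ivy.
Erin must be 7 (only option left). Eliminate 7 elsewhere: Priya, Ivy.
So Priya = 9.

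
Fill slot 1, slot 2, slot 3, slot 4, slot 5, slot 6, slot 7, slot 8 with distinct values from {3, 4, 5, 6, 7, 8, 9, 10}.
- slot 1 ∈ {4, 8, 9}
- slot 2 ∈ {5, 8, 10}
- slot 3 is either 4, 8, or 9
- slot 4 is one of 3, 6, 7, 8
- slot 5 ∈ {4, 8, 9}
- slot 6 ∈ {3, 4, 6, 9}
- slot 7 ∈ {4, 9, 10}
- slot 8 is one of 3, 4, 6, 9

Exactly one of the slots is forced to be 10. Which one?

slot 7

The 8 variables together cover exactly {3, 4, 5, 6, 7, 8, 9, 10} — 8 values for 8 variables — and 5 appears only in slot 2's list, so slot 2 = 5.
The 7 still-open variables together cover exactly {3, 4, 6, 7, 8, 9, 10} — 7 values for 7 variables — and 7 appears only in slot 4's list, so slot 4 = 7.
Among the 6 still-open variables, 10 fits only slot 7 (and all 6 values in {3, 4, 6, 8, 9, 10} must be used), so slot 7 = 10.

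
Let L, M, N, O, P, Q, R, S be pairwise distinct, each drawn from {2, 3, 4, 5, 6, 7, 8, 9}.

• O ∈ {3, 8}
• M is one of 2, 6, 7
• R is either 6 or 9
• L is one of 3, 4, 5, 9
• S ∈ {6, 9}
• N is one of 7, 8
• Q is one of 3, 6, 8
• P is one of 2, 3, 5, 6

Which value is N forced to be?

Among the 8 variables, 4 fits only L (and all 8 values in {2, 3, 4, 5, 6, 7, 8, 9} must be used), so L = 4.
The 7 still-open variables together cover exactly {2, 3, 5, 6, 7, 8, 9} — 7 values for 7 variables — and 5 appears only in P's list, so P = 5.
The 6 still-open variables together cover exactly {2, 3, 6, 7, 8, 9} — 6 values for 6 variables — and 2 appears only in M's list, so M = 2.
The 5 still-open variables together cover exactly {3, 6, 7, 8, 9} — 5 values for 5 variables — and 7 appears only in N's list, so N = 7.

7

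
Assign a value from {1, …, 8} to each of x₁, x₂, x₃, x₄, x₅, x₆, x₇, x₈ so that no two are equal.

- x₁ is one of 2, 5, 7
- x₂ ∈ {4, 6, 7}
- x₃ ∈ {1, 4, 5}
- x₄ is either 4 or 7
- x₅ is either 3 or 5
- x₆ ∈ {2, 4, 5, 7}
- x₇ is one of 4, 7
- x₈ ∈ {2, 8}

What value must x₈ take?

Among the 8 variables, 1 fits only x₃ (and all 8 values in {1, 2, 3, 4, 5, 6, 7, 8} must be used), so x₃ = 1.
The 7 still-open variables together cover exactly {2, 3, 4, 5, 6, 7, 8} — 7 values for 7 variables — and 3 appears only in x₅'s list, so x₅ = 3.
Among the 6 still-open variables, 6 fits only x₂ (and all 6 values in {2, 4, 5, 6, 7, 8} must be used), so x₂ = 6.
Among the 5 still-open variables, 8 fits only x₈ (and all 5 values in {2, 4, 5, 7, 8} must be used), so x₈ = 8.

8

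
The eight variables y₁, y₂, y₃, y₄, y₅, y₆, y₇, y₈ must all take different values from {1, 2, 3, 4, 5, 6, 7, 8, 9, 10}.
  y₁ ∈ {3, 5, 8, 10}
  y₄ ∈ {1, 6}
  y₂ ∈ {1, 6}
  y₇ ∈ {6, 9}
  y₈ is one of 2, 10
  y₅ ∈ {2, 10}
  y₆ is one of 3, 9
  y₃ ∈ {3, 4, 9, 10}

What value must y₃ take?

4

y₂ and y₄ between them cover only {1, 6} — a naked pair. Remove those values from y₇.
y₇'s domain is down to {9}, so y₇ = 9. Strike 9 from y₃, y₆.
That leaves y₆ = 3. So y₁, y₃ can't be 3.
The 2 variables y₅ and y₈ are confined to {2, 10}, which locks those values in; drop them from y₁, y₃.
So y₃ = 4.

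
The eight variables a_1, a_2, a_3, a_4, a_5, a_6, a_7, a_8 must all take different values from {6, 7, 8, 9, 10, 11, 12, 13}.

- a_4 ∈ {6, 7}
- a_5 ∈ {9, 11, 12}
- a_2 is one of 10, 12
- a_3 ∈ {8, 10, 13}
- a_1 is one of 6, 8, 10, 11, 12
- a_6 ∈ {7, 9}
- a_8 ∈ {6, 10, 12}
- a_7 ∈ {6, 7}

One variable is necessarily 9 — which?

Among the 8 variables, 13 fits only a_3 (and all 8 values in {6, 7, 8, 9, 10, 11, 12, 13} must be used), so a_3 = 13.
The 7 still-open variables draw from only 7 values {6, 7, 8, 9, 10, 11, 12}, so each is used; only a_1 can be 8, hence a_1 = 8.
Among the 6 still-open variables, 11 fits only a_5 (and all 6 values in {6, 7, 9, 10, 11, 12} must be used), so a_5 = 11.
The 5 still-open variables draw from only 5 values {6, 7, 9, 10, 12}, so each is used; only a_6 can be 9, hence a_6 = 9.

a_6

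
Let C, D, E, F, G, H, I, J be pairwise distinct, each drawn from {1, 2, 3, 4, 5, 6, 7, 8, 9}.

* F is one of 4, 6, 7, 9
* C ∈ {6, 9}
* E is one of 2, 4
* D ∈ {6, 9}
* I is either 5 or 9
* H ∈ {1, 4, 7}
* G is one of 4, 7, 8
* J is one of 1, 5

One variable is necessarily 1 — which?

J

The 8 variables draw from only 8 values {1, 2, 4, 5, 6, 7, 8, 9}, so each is used; only E can be 2, hence E = 2.
The 7 still-open variables draw from only 7 values {1, 4, 5, 6, 7, 8, 9}, so each is used; only G can be 8, hence G = 8.
C and D share exactly the 2 values {6, 9}; by pigeonhole those values go to them, so strike 6, 9 from F, I.
I must be 5 (only option left). Eliminate 5 elsewhere: J.
So 1 goes to J.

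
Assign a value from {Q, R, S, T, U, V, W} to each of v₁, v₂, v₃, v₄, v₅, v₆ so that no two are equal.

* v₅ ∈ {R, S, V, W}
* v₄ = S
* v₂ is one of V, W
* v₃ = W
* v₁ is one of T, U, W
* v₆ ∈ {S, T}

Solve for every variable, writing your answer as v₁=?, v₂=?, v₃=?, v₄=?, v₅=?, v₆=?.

v₃ has just one choice, so v₃ = W. So v₁, v₂, v₅ can't be W.
v₄ has just one choice, so v₄ = S. Strike S from v₅, v₆.
v₆'s domain is down to {T}, so v₆ = T. So v₁ can't be T.
v₁ has just one choice, so v₁ = U.
That leaves v₂ = V. Eliminate V elsewhere: v₅.
v₅'s domain is down to {R}, so v₅ = R.

v₁=U, v₂=V, v₃=W, v₄=S, v₅=R, v₆=T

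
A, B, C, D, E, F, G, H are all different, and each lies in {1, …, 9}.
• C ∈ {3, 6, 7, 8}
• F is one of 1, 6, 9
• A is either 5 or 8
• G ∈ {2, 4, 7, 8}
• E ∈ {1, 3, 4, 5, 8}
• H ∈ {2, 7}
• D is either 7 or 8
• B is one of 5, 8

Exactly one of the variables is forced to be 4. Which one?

A and B between them cover only {5, 8} — a naked pair. Remove those values from C, D, E, G.
D must be 7 (only option left). Eliminate 7 elsewhere: C, G, H.
H's domain is down to {2}, so H = 2. So G can't be 2.
So 4 goes to G.

G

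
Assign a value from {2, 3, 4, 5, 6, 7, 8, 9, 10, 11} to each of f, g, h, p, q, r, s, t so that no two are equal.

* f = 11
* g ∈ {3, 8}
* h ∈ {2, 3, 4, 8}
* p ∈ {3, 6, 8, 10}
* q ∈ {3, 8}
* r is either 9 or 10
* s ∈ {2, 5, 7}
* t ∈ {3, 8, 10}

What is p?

f has just one choice, so f = 11.
g and q between them cover only {3, 8} — a naked pair. Remove those values from h, p, t.
t has just one choice, so t = 10. Eliminate 10 elsewhere: p, r.
So p = 6.

6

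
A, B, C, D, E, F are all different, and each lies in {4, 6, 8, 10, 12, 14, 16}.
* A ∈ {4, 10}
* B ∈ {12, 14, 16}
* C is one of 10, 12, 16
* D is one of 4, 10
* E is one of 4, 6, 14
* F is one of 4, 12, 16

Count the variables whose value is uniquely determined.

2

Among the 6 variables, 6 fits only E (and all 6 values in {4, 6, 10, 12, 14, 16} must be used), so E = 6.
Among the 5 still-open variables, 14 fits only B (and all 5 values in {4, 10, 12, 14, 16} must be used), so B = 14.
A and D between them cover only {4, 10} — a naked pair. Remove those values from C, F.
Determined: B=14, E=6. The other variables each still have more than one consistent value. That makes 2.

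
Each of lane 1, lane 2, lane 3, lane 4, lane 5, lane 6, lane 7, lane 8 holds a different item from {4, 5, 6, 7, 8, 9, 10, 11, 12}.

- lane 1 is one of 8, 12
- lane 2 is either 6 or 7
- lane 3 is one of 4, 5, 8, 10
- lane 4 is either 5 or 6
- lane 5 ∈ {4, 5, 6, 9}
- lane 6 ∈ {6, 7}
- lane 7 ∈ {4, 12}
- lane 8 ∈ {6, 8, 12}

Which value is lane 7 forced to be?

The 8 variables together cover exactly {4, 5, 6, 7, 8, 9, 10, 12} — 8 values for 8 variables — and 9 appears only in lane 5's list, so lane 5 = 9.
Among the 7 still-open variables, 10 fits only lane 3 (and all 7 values in {4, 5, 6, 7, 8, 10, 12} must be used), so lane 3 = 10.
The 6 still-open variables together cover exactly {4, 5, 6, 7, 8, 12} — 6 values for 6 variables — and 4 appears only in lane 7's list, so lane 7 = 4.

4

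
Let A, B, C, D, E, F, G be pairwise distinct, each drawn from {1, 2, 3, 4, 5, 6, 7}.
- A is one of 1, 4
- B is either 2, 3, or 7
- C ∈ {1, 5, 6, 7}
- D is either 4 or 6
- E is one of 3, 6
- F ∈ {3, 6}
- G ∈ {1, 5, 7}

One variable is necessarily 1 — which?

The 7 variables together cover exactly {1, 2, 3, 4, 5, 6, 7} — 7 values for 7 variables — and 2 appears only in B's list, so B = 2.
E and F share exactly the 2 values {3, 6}; by pigeonhole those values go to them, so strike 3, 6 from C, D.
D's domain is down to {4}, so D = 4. So A can't be 4.
So 1 goes to A.

A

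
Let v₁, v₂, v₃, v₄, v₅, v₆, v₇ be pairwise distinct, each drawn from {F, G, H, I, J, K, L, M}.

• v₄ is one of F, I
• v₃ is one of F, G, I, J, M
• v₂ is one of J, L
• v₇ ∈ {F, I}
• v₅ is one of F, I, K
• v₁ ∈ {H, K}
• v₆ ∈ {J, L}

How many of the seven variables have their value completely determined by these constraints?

The 2 variables v₂ and v₆ are confined to {J, L}, which locks those values in; drop them from v₃.
The 2 variables v₄ and v₇ are confined to {F, I}, which locks those values in; drop them from v₃, v₅.
v₅ must be K (only option left). Remove K from v₁.
That leaves v₁ = H.
Determined: v₁=H, v₅=K. The other variables each still have more than one consistent value. That makes 2.

2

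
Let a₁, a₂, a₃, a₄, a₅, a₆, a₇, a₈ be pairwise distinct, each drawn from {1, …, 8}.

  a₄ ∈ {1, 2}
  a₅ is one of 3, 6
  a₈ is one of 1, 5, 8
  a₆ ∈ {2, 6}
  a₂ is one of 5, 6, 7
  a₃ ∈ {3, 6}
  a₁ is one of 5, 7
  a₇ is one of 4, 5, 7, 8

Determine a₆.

2

The 8 variables together cover exactly {1, 2, 3, 4, 5, 6, 7, 8} — 8 values for 8 variables — and 4 appears only in a₇'s list, so a₇ = 4.
The 7 still-open variables draw from only 7 values {1, 2, 3, 5, 6, 7, 8}, so each is used; only a₈ can be 8, hence a₈ = 8.
The 6 still-open variables draw from only 6 values {1, 2, 3, 5, 6, 7}, so each is used; only a₄ can be 1, hence a₄ = 1.
The 5 still-open variables draw from only 5 values {2, 3, 5, 6, 7}, so each is used; only a₆ can be 2, hence a₆ = 2.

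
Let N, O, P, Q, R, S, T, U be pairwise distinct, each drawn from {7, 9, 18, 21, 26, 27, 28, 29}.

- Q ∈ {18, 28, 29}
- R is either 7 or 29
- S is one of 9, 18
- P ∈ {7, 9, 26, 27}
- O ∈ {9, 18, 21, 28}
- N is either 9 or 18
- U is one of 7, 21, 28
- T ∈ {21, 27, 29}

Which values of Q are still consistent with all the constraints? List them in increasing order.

28, 29

The 8 variables draw from only 8 values {7, 9, 18, 21, 26, 27, 28, 29}, so each is used; only P can be 26, hence P = 26.
Among the 7 still-open variables, 27 fits only T (and all 7 values in {7, 9, 18, 21, 27, 28, 29} must be used), so T = 27.
N and S between them cover only {9, 18} — a naked pair. Remove those values from O, Q.
No further eliminations apply; Q can still be any of 28, 29.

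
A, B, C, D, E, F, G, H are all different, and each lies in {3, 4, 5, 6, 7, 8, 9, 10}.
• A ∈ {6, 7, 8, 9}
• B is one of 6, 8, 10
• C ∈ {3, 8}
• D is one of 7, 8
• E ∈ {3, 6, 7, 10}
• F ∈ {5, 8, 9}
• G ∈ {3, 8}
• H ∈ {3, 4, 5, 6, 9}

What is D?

The 8 variables draw from only 8 values {3, 4, 5, 6, 7, 8, 9, 10}, so each is used; only H can be 4, hence H = 4.
The 7 still-open variables together cover exactly {3, 5, 6, 7, 8, 9, 10} — 7 values for 7 variables — and 5 appears only in F's list, so F = 5.
Among the 6 still-open variables, 9 fits only A (and all 6 values in {3, 6, 7, 8, 9, 10} must be used), so A = 9.
C and G share exactly the 2 values {3, 8}; by pigeonhole those values go to them, so strike 3, 8 from B, D, E.
So D = 7.

7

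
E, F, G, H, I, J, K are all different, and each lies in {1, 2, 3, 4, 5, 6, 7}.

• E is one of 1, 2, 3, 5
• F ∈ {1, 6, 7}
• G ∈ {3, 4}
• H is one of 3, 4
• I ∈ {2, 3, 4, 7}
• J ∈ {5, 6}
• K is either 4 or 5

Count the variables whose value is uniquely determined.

2

The 2 variables G and H are confined to {3, 4}, which locks those values in; drop them from E, I, K.
K has just one choice, so K = 5. So E, J can't be 5.
J has just one choice, so J = 6. Remove 6 from F.
Determined: J=6, K=5. The other variables each still have more than one consistent value. That makes 2.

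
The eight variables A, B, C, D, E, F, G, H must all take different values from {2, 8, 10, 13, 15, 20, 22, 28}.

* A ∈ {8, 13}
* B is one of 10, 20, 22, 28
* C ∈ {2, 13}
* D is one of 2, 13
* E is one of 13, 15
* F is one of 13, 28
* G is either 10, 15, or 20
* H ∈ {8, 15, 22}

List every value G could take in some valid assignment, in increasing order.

The 2 variables C and D are confined to {2, 13}, which locks those values in; drop them from A, E, F.
A must be 8 (only option left). Strike 8 from H.
That leaves E = 15. Eliminate 15 elsewhere: G, H.
F must be 28 (only option left). Strike 28 from B.
H's domain is down to {22}, so H = 22. So B can't be 22.
No further eliminations apply; G can still be any of 10, 20.

10, 20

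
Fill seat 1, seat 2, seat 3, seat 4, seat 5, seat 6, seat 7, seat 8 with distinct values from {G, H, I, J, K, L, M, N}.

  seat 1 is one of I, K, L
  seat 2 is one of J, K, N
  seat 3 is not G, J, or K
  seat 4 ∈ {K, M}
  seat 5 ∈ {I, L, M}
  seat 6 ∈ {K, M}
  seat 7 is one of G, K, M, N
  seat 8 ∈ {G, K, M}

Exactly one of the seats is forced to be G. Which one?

seat 8

The 8 variables together cover exactly {G, H, I, J, K, L, M, N} — 8 values for 8 variables — and H appears only in seat 3's list, so seat 3 = H.
The 7 still-open variables draw from only 7 values {G, I, J, K, L, M, N}, so each is used; only seat 2 can be J, hence seat 2 = J.
The 6 still-open variables together cover exactly {G, I, K, L, M, N} — 6 values for 6 variables — and N appears only in seat 7's list, so seat 7 = N.
The 5 still-open variables together cover exactly {G, I, K, L, M} — 5 values for 5 variables — and G appears only in seat 8's list, so seat 8 = G.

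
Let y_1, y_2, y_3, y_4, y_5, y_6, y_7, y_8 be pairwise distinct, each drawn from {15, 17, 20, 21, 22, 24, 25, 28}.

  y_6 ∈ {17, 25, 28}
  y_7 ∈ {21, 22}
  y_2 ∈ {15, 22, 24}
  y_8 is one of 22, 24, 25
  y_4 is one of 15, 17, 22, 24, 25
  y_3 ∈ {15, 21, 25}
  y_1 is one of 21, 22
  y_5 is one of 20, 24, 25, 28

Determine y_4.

17

The 8 variables draw from only 8 values {15, 17, 20, 21, 22, 24, 25, 28}, so each is used; only y_5 can be 20, hence y_5 = 20.
The 7 still-open variables together cover exactly {15, 17, 21, 22, 24, 25, 28} — 7 values for 7 variables — and 28 appears only in y_6's list, so y_6 = 28.
The 6 still-open variables draw from only 6 values {15, 17, 21, 22, 24, 25}, so each is used; only y_4 can be 17, hence y_4 = 17.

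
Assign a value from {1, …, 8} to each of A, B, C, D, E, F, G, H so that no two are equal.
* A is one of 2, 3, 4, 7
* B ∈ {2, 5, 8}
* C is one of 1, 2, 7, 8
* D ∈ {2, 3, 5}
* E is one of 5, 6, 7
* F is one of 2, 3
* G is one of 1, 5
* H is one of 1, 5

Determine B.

The 8 variables together cover exactly {1, 2, 3, 4, 5, 6, 7, 8} — 8 values for 8 variables — and 4 appears only in A's list, so A = 4.
The 7 still-open variables together cover exactly {1, 2, 3, 5, 6, 7, 8} — 7 values for 7 variables — and 6 appears only in E's list, so E = 6.
The 6 still-open variables together cover exactly {1, 2, 3, 5, 7, 8} — 6 values for 6 variables — and 7 appears only in C's list, so C = 7.
The 5 still-open variables together cover exactly {1, 2, 3, 5, 8} — 5 values for 5 variables — and 8 appears only in B's list, so B = 8.

8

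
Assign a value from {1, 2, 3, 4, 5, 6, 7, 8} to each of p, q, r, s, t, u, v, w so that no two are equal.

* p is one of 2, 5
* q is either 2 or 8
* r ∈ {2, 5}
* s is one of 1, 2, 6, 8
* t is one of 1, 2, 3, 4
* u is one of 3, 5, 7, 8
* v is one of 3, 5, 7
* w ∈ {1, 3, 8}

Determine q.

Among the 8 variables, 4 fits only t (and all 8 values in {1, 2, 3, 4, 5, 6, 7, 8} must be used), so t = 4.
The 7 still-open variables together cover exactly {1, 2, 3, 5, 6, 7, 8} — 7 values for 7 variables — and 6 appears only in s's list, so s = 6.
Among the 6 still-open variables, 1 fits only w (and all 6 values in {1, 2, 3, 5, 7, 8} must be used), so w = 1.
p and r between them cover only {2, 5} — a naked pair. Remove those values from q, u, v.
So q = 8.

8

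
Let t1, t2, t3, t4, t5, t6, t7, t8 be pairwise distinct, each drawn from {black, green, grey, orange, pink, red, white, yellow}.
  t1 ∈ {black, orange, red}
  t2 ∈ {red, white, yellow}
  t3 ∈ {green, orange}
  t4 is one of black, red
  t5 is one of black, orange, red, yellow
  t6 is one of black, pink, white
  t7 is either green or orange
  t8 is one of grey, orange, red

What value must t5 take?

yellow

The 8 variables draw from only 8 values {black, green, grey, orange, pink, red, white, yellow}, so each is used; only t8 can be grey, hence t8 = grey.
Among the 7 still-open variables, pink fits only t6 (and all 7 values in {black, green, orange, pink, red, white, yellow} must be used), so t6 = pink.
Among the 6 still-open variables, white fits only t2 (and all 6 values in {black, green, orange, red, white, yellow} must be used), so t2 = white.
Among the 5 still-open variables, yellow fits only t5 (and all 5 values in {black, green, orange, red, yellow} must be used), so t5 = yellow.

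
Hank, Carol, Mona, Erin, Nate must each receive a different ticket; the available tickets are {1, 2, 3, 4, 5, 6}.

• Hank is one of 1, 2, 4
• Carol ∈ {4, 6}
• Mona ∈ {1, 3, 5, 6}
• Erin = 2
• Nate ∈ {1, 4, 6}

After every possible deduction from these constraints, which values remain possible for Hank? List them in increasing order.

Erin must be 2 (only option left). So Hank can't be 2.
The 3 variables Hank, Carol, Nate are confined to {1, 4, 6}, which locks those values in; drop them from Mona.
No further eliminations apply; Hank can still be any of 1, 4.

1, 4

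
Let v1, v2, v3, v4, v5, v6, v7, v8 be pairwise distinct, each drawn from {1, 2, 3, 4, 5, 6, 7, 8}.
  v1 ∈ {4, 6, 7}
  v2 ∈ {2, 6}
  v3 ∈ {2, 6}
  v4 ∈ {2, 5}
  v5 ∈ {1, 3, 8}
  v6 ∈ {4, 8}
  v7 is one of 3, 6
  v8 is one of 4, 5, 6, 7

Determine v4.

5

The 8 variables draw from only 8 values {1, 2, 3, 4, 5, 6, 7, 8}, so each is used; only v5 can be 1, hence v5 = 1.
The 7 still-open variables together cover exactly {2, 3, 4, 5, 6, 7, 8} — 7 values for 7 variables — and 3 appears only in v7's list, so v7 = 3.
The 6 still-open variables together cover exactly {2, 4, 5, 6, 7, 8} — 6 values for 6 variables — and 8 appears only in v6's list, so v6 = 8.
v2 and v3 between them cover only {2, 6} — a naked pair. Remove those values from v1, v4, v8.
So v4 = 5.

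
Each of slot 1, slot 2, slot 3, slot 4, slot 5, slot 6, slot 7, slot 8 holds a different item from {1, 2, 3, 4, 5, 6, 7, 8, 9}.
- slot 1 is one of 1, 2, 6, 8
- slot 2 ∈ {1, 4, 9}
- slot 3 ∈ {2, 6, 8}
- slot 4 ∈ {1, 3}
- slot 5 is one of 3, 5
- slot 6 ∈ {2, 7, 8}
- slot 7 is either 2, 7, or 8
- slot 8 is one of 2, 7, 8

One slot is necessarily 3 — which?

slot 4

slot 6, slot 7, slot 8 between them cover only {2, 7, 8} — a naked triple. Remove those values from slot 1, slot 3.
slot 3's domain is down to {6}, so slot 3 = 6. Remove 6 from slot 1.
slot 1's domain is down to {1}, so slot 1 = 1. So slot 2, slot 4 can't be 1.
So 3 goes to slot 4.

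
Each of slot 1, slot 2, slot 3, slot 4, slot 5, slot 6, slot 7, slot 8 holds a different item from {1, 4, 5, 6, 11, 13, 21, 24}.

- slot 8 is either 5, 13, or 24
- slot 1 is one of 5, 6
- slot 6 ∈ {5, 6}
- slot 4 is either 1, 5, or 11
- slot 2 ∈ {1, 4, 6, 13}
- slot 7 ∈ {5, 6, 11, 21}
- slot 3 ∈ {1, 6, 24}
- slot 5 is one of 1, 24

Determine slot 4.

Among the 8 variables, 4 fits only slot 2 (and all 8 values in {1, 4, 5, 6, 11, 13, 21, 24} must be used), so slot 2 = 4.
Among the 7 still-open variables, 13 fits only slot 8 (and all 7 values in {1, 5, 6, 11, 13, 21, 24} must be used), so slot 8 = 13.
The 6 still-open variables together cover exactly {1, 5, 6, 11, 21, 24} — 6 values for 6 variables — and 21 appears only in slot 7's list, so slot 7 = 21.
The 5 still-open variables together cover exactly {1, 5, 6, 11, 24} — 5 values for 5 variables — and 11 appears only in slot 4's list, so slot 4 = 11.

11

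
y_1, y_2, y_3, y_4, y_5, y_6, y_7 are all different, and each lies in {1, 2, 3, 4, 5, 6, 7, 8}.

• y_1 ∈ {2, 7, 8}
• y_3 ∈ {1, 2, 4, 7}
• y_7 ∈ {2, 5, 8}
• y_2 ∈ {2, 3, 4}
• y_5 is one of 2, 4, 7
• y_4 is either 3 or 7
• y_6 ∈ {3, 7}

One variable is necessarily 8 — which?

The 7 variables together cover exactly {1, 2, 3, 4, 5, 7, 8} — 7 values for 7 variables — and 1 appears only in y_3's list, so y_3 = 1.
The 6 still-open variables together cover exactly {2, 3, 4, 5, 7, 8} — 6 values for 6 variables — and 5 appears only in y_7's list, so y_7 = 5.
The 5 still-open variables together cover exactly {2, 3, 4, 7, 8} — 5 values for 5 variables — and 8 appears only in y_1's list, so y_1 = 8.

y_1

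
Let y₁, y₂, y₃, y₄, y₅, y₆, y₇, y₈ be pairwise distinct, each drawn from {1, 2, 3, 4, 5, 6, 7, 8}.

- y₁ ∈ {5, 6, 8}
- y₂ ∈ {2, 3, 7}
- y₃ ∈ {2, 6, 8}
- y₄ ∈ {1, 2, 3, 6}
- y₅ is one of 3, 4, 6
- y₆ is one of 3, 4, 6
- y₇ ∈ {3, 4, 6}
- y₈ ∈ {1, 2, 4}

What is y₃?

8

The 8 variables draw from only 8 values {1, 2, 3, 4, 5, 6, 7, 8}, so each is used; only y₁ can be 5, hence y₁ = 5.
The 7 still-open variables draw from only 7 values {1, 2, 3, 4, 6, 7, 8}, so each is used; only y₂ can be 7, hence y₂ = 7.
Among the 6 still-open variables, 8 fits only y₃ (and all 6 values in {1, 2, 3, 4, 6, 8} must be used), so y₃ = 8.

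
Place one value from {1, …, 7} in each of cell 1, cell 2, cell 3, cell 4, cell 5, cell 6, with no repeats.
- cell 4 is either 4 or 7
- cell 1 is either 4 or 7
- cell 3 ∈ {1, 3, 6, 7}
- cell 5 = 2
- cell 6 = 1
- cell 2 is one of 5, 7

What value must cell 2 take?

5

cell 5's domain is down to {2}, so cell 5 = 2.
cell 6 has just one choice, so cell 6 = 1. So cell 3 can't be 1.
cell 1 and cell 4 share exactly the 2 values {4, 7}; by pigeonhole those values go to them, so strike 4, 7 from cell 2, cell 3.
So cell 2 = 5.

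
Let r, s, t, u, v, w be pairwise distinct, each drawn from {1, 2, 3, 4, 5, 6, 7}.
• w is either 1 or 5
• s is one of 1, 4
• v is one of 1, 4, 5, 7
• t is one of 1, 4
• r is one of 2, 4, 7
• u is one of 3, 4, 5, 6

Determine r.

s and t between them cover only {1, 4} — a naked pair. Remove those values from r, u, v, w.
w must be 5 (only option left). Remove 5 from u, v.
v must be 7 (only option left). Strike 7 from r.
So r = 2.

2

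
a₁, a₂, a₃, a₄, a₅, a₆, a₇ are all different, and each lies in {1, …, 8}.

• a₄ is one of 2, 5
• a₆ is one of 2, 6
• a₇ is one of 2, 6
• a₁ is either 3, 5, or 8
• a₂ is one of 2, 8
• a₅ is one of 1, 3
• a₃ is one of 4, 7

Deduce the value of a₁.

a₆ and a₇ share exactly the 2 values {2, 6}; by pigeonhole those values go to them, so strike 2, 6 from a₂, a₄.
That leaves a₂ = 8. Strike 8 from a₁.
a₄ must be 5 (only option left). Eliminate 5 elsewhere: a₁.
So a₁ = 3.

3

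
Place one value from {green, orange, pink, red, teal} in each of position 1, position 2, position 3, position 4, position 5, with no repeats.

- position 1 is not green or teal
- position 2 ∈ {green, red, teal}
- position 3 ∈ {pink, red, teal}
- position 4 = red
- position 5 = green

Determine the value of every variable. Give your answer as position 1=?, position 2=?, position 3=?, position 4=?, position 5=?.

position 1=orange, position 2=teal, position 3=pink, position 4=red, position 5=green

position 4 has just one choice, so position 4 = red. So position 1, position 2, position 3 can't be red.
position 5's domain is down to {green}, so position 5 = green. Eliminate green elsewhere: position 2.
position 2's domain is down to {teal}, so position 2 = teal. Remove teal from position 3.
position 3 must be pink (only option left). So position 1 can't be pink.
position 1 must be orange (only option left).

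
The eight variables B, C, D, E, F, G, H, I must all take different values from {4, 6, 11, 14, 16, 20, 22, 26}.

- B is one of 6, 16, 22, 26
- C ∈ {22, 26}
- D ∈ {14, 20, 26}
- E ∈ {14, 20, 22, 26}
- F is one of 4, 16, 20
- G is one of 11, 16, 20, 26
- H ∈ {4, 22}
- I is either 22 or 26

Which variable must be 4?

H

Among the 8 variables, 6 fits only B (and all 8 values in {4, 6, 11, 14, 16, 20, 22, 26} must be used), so B = 6.
Among the 7 still-open variables, 11 fits only G (and all 7 values in {4, 11, 14, 16, 20, 22, 26} must be used), so G = 11.
The 6 still-open variables draw from only 6 values {4, 14, 16, 20, 22, 26}, so each is used; only F can be 16, hence F = 16.
Among the 5 still-open variables, 4 fits only H (and all 5 values in {4, 14, 20, 22, 26} must be used), so H = 4.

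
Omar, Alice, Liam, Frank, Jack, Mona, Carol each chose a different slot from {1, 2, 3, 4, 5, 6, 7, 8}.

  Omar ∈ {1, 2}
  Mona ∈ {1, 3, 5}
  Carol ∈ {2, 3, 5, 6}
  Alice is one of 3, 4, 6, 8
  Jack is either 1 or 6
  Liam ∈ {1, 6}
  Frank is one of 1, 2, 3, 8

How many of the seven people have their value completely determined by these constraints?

Among the 7 variables, 4 fits only Alice (and all 7 values in {1, 2, 3, 4, 5, 6, 8} must be used), so Alice = 4.
The 6 still-open variables together cover exactly {1, 2, 3, 5, 6, 8} — 6 values for 6 variables — and 8 appears only in Frank's list, so Frank = 8.
Liam and Jack between them cover only {1, 6} — a naked pair. Remove those values from Omar, Mona, Carol.
Omar must be 2 (only option left). Strike 2 from Carol.
Determined: Omar=2, Alice=4, Frank=8. The other people each still have more than one consistent value. That makes 3.

3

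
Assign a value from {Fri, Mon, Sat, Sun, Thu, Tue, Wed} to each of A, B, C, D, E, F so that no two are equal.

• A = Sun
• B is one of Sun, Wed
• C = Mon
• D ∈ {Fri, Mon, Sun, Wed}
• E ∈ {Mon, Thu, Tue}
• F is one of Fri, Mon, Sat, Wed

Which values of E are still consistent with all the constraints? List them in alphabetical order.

A must be Sun (only option left). Eliminate Sun elsewhere: B, D.
B must be Wed (only option left). Strike Wed from D, F.
C has just one choice, so C = Mon. Strike Mon from D, E, F.
D must be Fri (only option left). Strike Fri from F.
That leaves F = Sat.
No further eliminations apply; E can still be any of Thu, Tue.

Thu, Tue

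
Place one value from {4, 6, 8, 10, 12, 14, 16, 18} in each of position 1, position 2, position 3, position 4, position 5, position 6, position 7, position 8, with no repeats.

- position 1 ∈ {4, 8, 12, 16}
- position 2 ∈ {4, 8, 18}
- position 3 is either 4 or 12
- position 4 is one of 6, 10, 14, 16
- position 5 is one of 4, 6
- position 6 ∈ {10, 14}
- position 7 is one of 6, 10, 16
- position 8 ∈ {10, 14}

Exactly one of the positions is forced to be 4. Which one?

position 5

Among the 8 variables, 18 fits only position 2 (and all 8 values in {4, 6, 8, 10, 12, 14, 16, 18} must be used), so position 2 = 18.
The 7 still-open variables draw from only 7 values {4, 6, 8, 10, 12, 14, 16}, so each is used; only position 1 can be 8, hence position 1 = 8.
The 6 still-open variables together cover exactly {4, 6, 10, 12, 14, 16} — 6 values for 6 variables — and 12 appears only in position 3's list, so position 3 = 12.
Among the 5 still-open variables, 4 fits only position 5 (and all 5 values in {4, 6, 10, 14, 16} must be used), so position 5 = 4.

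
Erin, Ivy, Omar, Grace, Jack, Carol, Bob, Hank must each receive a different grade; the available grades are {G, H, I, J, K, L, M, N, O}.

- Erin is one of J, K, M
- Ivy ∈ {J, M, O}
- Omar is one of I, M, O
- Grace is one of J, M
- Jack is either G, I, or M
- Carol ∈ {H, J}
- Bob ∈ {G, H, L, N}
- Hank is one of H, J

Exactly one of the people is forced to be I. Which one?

Omar

The 2 variables Carol and Hank are confined to {H, J}, which locks those values in; drop them from Erin, Ivy, Grace, Bob.
That leaves Grace = M. Remove M from Erin, Ivy, Omar, Jack.
Erin's domain is down to {K}, so Erin = K.
Ivy's domain is down to {O}, so Ivy = O. Remove O from Omar.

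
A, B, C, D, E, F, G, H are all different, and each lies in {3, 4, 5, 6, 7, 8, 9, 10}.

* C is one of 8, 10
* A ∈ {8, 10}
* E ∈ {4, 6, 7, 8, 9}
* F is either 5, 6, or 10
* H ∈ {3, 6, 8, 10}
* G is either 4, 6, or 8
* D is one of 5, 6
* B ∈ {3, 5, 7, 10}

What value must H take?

3

The 8 variables together cover exactly {3, 4, 5, 6, 7, 8, 9, 10} — 8 values for 8 variables — and 9 appears only in E's list, so E = 9.
Among the 7 still-open variables, 4 fits only G (and all 7 values in {3, 4, 5, 6, 7, 8, 10} must be used), so G = 4.
The 6 still-open variables draw from only 6 values {3, 5, 6, 7, 8, 10}, so each is used; only B can be 7, hence B = 7.
The 5 still-open variables together cover exactly {3, 5, 6, 8, 10} — 5 values for 5 variables — and 3 appears only in H's list, so H = 3.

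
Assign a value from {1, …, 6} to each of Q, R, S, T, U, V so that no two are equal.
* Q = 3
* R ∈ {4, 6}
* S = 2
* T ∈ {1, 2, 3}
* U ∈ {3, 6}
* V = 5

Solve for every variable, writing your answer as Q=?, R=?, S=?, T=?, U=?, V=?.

Q's domain is down to {3}, so Q = 3. Eliminate 3 elsewhere: T, U.
S must be 2 (only option left). So T can't be 2.
That leaves T = 1.
U's domain is down to {6}, so U = 6. So R can't be 6.
That leaves V = 5.
That leaves R = 4.

Q=3, R=4, S=2, T=1, U=6, V=5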